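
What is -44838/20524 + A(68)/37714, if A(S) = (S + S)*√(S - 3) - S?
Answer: -423103991/193510534 + 68*√65/18857 ≈ -2.1574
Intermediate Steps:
A(S) = -S + 2*S*√(-3 + S) (A(S) = (2*S)*√(-3 + S) - S = 2*S*√(-3 + S) - S = -S + 2*S*√(-3 + S))
-44838/20524 + A(68)/37714 = -44838/20524 + (68*(-1 + 2*√(-3 + 68)))/37714 = -44838*1/20524 + (68*(-1 + 2*√65))*(1/37714) = -22419/10262 + (-68 + 136*√65)*(1/37714) = -22419/10262 + (-34/18857 + 68*√65/18857) = -423103991/193510534 + 68*√65/18857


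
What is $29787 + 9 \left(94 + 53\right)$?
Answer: $31110$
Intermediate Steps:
$29787 + 9 \left(94 + 53\right) = 29787 + 9 \cdot 147 = 29787 + 1323 = 31110$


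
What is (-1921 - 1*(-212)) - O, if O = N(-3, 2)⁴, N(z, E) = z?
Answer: -1790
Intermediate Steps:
O = 81 (O = (-3)⁴ = 81)
(-1921 - 1*(-212)) - O = (-1921 - 1*(-212)) - 1*81 = (-1921 + 212) - 81 = -1709 - 81 = -1790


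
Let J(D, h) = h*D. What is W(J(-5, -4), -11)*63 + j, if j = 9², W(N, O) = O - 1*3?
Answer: -801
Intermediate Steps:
J(D, h) = D*h
W(N, O) = -3 + O (W(N, O) = O - 3 = -3 + O)
j = 81
W(J(-5, -4), -11)*63 + j = (-3 - 11)*63 + 81 = -14*63 + 81 = -882 + 81 = -801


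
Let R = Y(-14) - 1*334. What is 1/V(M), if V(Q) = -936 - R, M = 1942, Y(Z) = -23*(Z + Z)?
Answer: -1/1246 ≈ -0.00080257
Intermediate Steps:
Y(Z) = -46*Z
R = 310 (R = -46*(-14) - 1*334 = 644 - 334 = 310)
V(Q) = -1246 (V(Q) = -936 - 1*310 = -936 - 310 = -1246)
1/V(M) = 1/(-1246) = -1/1246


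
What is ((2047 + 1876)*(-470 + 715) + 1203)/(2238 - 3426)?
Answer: -481169/594 ≈ -810.05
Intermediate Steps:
((2047 + 1876)*(-470 + 715) + 1203)/(2238 - 3426) = (3923*245 + 1203)/(-1188) = (961135 + 1203)*(-1/1188) = 962338*(-1/1188) = -481169/594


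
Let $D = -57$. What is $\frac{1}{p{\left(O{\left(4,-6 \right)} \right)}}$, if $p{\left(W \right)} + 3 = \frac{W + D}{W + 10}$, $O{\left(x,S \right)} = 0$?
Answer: $- \frac{10}{87} \approx -0.11494$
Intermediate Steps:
$p{\left(W \right)} = -3 + \frac{-57 + W}{10 + W}$ ($p{\left(W \right)} = -3 + \frac{W - 57}{W + 10} = -3 + \frac{-57 + W}{10 + W}$)
$\frac{1}{p{\left(O{\left(4,-6 \right)} \right)}} = \frac{1}{\frac{1}{10 + 0} \left(-87 - 0\right)} = \frac{1}{\frac{1}{10} \left(-87 + 0\right)} = \frac{1}{\frac{1}{10} \left(-87\right)} = \frac{1}{- \frac{87}{10}} = - \frac{10}{87}$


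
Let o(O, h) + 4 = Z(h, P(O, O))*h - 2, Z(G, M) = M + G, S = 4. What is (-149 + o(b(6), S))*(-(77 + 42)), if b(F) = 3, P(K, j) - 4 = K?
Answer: 13209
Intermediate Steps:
P(K, j) = 4 + K
Z(G, M) = G + M
o(O, h) = -6 + h*(4 + O + h) (o(O, h) = -4 + ((h + (4 + O))*h - 2) = -4 + ((4 + O + h)*h - 2) = -4 + (h*(4 + O + h) - 2) = -4 + (-2 + h*(4 + O + h)) = -6 + h*(4 + O + h))
(-149 + o(b(6), S))*(-(77 + 42)) = (-149 + (-6 + 4*(4 + 3 + 4)))*(-(77 + 42)) = (-149 + (-6 + 4*11))*(-1*119) = (-149 + (-6 + 44))*(-119) = (-149 + 38)*(-119) = -111*(-119) = 13209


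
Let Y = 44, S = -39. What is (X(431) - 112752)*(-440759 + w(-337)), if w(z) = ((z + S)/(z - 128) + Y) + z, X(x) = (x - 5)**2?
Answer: -4698174322032/155 ≈ -3.0311e+10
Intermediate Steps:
X(x) = (-5 + x)**2
w(z) = 44 + z + (-39 + z)/(-128 + z) (w(z) = ((z - 39)/(z - 128) + 44) + z = ((-39 + z)/(-128 + z) + 44) + z = (44 + (-39 + z)/(-128 + z)) + z = 44 + z + (-39 + z)/(-128 + z))
(X(431) - 112752)*(-440759 + w(-337)) = ((-5 + 431)**2 - 112752)*(-440759 + (-5671 + (-337)**2 - 83*(-337))/(-128 - 337)) = (426**2 - 112752)*(-440759 + (-5671 + 113569 + 27971)/(-465)) = (181476 - 112752)*(-440759 - 1/465*135869) = 68724*(-440759 - 135869/465) = 68724*(-205088804/465) = -4698174322032/155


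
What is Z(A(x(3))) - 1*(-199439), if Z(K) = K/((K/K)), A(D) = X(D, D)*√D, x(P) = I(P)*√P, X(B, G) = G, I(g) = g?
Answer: 199439 + 9*3^(¼) ≈ 1.9945e+5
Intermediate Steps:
x(P) = P^(3/2) (x(P) = P*√P = P^(3/2))
A(D) = D^(3/2) (A(D) = D*√D = D^(3/2))
Z(K) = K (Z(K) = K/1 = K*1 = K)
Z(A(x(3))) - 1*(-199439) = (3^(3/2))^(3/2) - 1*(-199439) = (3*√3)^(3/2) + 199439 = 9*3^(¼) + 199439 = 199439 + 9*3^(¼)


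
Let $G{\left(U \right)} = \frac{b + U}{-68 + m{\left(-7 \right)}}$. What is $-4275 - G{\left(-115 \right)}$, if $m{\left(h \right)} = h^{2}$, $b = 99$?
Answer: $- \frac{81241}{19} \approx -4275.8$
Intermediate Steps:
$G{\left(U \right)} = - \frac{99}{19} - \frac{U}{19}$ ($G{\left(U \right)} = \frac{99 + U}{-68 + \left(-7\right)^{2}} = \frac{99 + U}{-68 + 49} = \frac{99 + U}{-19} = \left(99 + U\right) \left(- \frac{1}{19}\right) = - \frac{99}{19} - \frac{U}{19}$)
$-4275 - G{\left(-115 \right)} = -4275 - \left(- \frac{99}{19} - - \frac{115}{19}\right) = -4275 - \left(- \frac{99}{19} + \frac{115}{19}\right) = -4275 - \frac{16}{19} = - \frac{81241}{19}$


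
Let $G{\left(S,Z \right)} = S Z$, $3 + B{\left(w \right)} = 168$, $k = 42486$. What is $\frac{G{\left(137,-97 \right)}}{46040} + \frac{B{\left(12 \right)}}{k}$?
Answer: $- \frac{92833309}{326009240} \approx -0.28476$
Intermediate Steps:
$B{\left(w \right)} = 165$ ($B{\left(w \right)} = -3 + 168 = 165$)
$\frac{G{\left(137,-97 \right)}}{46040} + \frac{B{\left(12 \right)}}{k} = \frac{137 \left(-97\right)}{46040} + \frac{165}{42486} = \left(-13289\right) \frac{1}{46040} + 165 \cdot \frac{1}{42486} = - \frac{13289}{46040} + \frac{55}{14162} = - \frac{92833309}{326009240}$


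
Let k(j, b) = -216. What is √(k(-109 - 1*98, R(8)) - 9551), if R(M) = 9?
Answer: I*√9767 ≈ 98.828*I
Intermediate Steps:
√(k(-109 - 1*98, R(8)) - 9551) = √(-216 - 9551) = √(-9767) = I*√9767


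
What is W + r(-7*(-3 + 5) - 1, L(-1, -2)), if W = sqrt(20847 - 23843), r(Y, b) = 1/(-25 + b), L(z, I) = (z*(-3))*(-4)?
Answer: -1/37 + 2*I*sqrt(749) ≈ -0.027027 + 54.736*I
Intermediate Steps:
L(z, I) = 12*z (L(z, I) = -3*z*(-4) = 12*z)
W = 2*I*sqrt(749) (W = sqrt(-2996) = 2*I*sqrt(749) ≈ 54.736*I)
W + r(-7*(-3 + 5) - 1, L(-1, -2)) = 2*I*sqrt(749) + 1/(-25 + 12*(-1)) = 2*I*sqrt(749) + 1/(-25 - 12) = 2*I*sqrt(749) + 1/(-37) = 2*I*sqrt(749) - 1/37 = -1/37 + 2*I*sqrt(749)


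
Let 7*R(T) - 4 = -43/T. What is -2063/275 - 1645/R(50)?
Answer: -158655141/43175 ≈ -3674.7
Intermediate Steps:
R(T) = 4/7 - 43/(7*T) (R(T) = 4/7 + (-43/T)/7 = 4/7 - 43/(7*T))
-2063/275 - 1645/R(50) = -2063/275 - 1645*350/(-43 + 4*50) = -2063*1/275 - 1645*350/(-43 + 200) = -2063/275 - 1645/((⅐)*(1/50)*157) = -2063/275 - 1645/157/350 = -2063/275 - 1645*350/157 = -2063/275 - 575750/157 = -158655141/43175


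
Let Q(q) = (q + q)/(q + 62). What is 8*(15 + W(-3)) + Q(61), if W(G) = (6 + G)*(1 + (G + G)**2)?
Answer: 124106/123 ≈ 1009.0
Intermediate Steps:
Q(q) = 2*q/(62 + q) (Q(q) = (2*q)/(62 + q) = 2*q/(62 + q))
W(G) = (1 + 4*G**2)*(6 + G) (W(G) = (6 + G)*(1 + (2*G)**2) = (6 + G)*(1 + 4*G**2) = (1 + 4*G**2)*(6 + G))
8*(15 + W(-3)) + Q(61) = 8*(15 + (6 - 3 + 4*(-3)**3 + 24*(-3)**2)) + 2*61/(62 + 61) = 8*(15 + (6 - 3 + 4*(-27) + 24*9)) + 2*61/123 = 8*(15 + (6 - 3 - 108 + 216)) + 2*61*(1/123) = 8*(15 + 111) + 122/123 = 8*126 + 122/123 = 1008 + 122/123 = 124106/123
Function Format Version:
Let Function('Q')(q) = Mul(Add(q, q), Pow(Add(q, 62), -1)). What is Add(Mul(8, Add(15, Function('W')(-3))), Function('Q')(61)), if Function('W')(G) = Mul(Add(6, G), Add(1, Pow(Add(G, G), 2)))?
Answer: Rational(124106, 123) ≈ 1009.0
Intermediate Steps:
Function('Q')(q) = Mul(2, q, Pow(Add(62, q), -1)) (Function('Q')(q) = Mul(Mul(2, q), Pow(Add(62, q), -1)) = Mul(2, q, Pow(Add(62, q), -1)))
Function('W')(G) = Mul(Add(1, Mul(4, Pow(G, 2))), Add(6, G)) (Function('W')(G) = Mul(Add(6, G), Add(1, Pow(Mul(2, G), 2))) = Mul(Add(6, G), Add(1, Mul(4, Pow(G, 2)))) = Mul(Add(1, Mul(4, Pow(G, 2))), Add(6, G)))
Add(Mul(8, Add(15, Function('W')(-3))), Function('Q')(61)) = Add(Mul(8, Add(15, Add(6, -3, Mul(4, Pow(-3, 3)), Mul(24, Pow(-3, 2))))), Mul(2, 61, Pow(Add(62, 61), -1))) = Add(Mul(8, Add(15, Add(6, -3, Mul(4, -27), Mul(24, 9)))), Mul(2, 61, Pow(123, -1))) = Add(Mul(8, Add(15, Add(6, -3, -108, 216))), Mul(2, 61, Rational(1, 123))) = Add(Mul(8, Add(15, 111)), Rational(122, 123)) = Add(Mul(8, 126), Rational(122, 123)) = Add(1008, Rational(122, 123)) = Rational(124106, 123)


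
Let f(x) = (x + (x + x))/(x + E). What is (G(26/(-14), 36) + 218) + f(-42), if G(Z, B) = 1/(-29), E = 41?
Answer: 9975/29 ≈ 343.97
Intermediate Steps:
G(Z, B) = -1/29
f(x) = 3*x/(41 + x) (f(x) = (x + (x + x))/(x + 41) = (x + 2*x)/(41 + x) = (3*x)/(41 + x) = 3*x/(41 + x))
(G(26/(-14), 36) + 218) + f(-42) = (-1/29 + 218) + 3*(-42)/(41 - 42) = 6321/29 + 3*(-42)/(-1) = 6321/29 + 3*(-42)*(-1) = 6321/29 + 126 = 9975/29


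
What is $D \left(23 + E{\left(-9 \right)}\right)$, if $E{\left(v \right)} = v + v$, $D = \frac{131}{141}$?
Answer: $\frac{655}{141} \approx 4.6454$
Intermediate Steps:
$D = \frac{131}{141}$ ($D = 131 \cdot \frac{1}{141} = \frac{131}{141} \approx 0.92908$)
$E{\left(v \right)} = 2 v$
$D \left(23 + E{\left(-9 \right)}\right) = \frac{131 \left(23 + 2 \left(-9\right)\right)}{141} = \frac{131 \left(23 - 18\right)}{141} = \frac{131}{141} \cdot 5 = \frac{655}{141}$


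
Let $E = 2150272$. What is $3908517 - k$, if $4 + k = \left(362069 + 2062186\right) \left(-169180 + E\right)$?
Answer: $-4802668277939$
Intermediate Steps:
$k = 4802672186456$ ($k = -4 + \left(362069 + 2062186\right) \left(-169180 + 2150272\right) = -4 + 2424255 \cdot 1981092 = -4 + 4802672186460 = 4802672186456$)
$3908517 - k = 3908517 - 4802672186456 = -4802668277939$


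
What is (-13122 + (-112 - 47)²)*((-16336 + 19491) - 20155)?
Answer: -206703000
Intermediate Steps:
(-13122 + (-112 - 47)²)*((-16336 + 19491) - 20155) = (-13122 + (-159)²)*(3155 - 20155) = (-13122 + 25281)*(-17000) = 12159*(-17000) = -206703000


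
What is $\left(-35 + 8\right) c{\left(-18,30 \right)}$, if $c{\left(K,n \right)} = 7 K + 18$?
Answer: $2916$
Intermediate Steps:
$c{\left(K,n \right)} = 18 + 7 K$
$\left(-35 + 8\right) c{\left(-18,30 \right)} = \left(-35 + 8\right) \left(18 + 7 \left(-18\right)\right) = - 27 \left(18 - 126\right) = \left(-27\right) \left(-108\right) = 2916$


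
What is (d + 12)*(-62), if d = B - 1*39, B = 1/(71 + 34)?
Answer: 175708/105 ≈ 1673.4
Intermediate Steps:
B = 1/105 ≈ 0.0095238
d = -4094/105 (d = 1/105 - 1*39 = 1/105 - 39 = -4094/105 ≈ -38.990)
(d + 12)*(-62) = (-4094/105 + 12)*(-62) = -2834/105*(-62) = 175708/105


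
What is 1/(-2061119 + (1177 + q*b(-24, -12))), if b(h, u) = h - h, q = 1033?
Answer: -1/2059942 ≈ -4.8545e-7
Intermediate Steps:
b(h, u) = 0
1/(-2061119 + (1177 + q*b(-24, -12))) = 1/(-2061119 + (1177 + 1033*0)) = 1/(-2061119 + (1177 + 0)) = 1/(-2061119 + 1177) = 1/(-2059942) = -1/2059942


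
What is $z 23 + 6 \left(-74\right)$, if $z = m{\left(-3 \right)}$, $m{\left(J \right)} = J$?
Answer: $-513$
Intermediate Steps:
$z = -3$
$z 23 + 6 \left(-74\right) = \left(-3\right) 23 + 6 \left(-74\right) = -69 - 444 = -513$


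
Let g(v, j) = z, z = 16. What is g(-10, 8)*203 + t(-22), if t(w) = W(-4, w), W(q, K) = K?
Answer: 3226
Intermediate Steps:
t(w) = w
g(v, j) = 16
g(-10, 8)*203 + t(-22) = 16*203 - 22 = 3248 - 22 = 3226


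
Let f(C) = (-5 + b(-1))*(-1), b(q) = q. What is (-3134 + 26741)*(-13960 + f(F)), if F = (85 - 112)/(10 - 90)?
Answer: -329412078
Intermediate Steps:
F = 27/80 (F = -27/(-80) = -27*(-1/80) = 27/80 ≈ 0.33750)
f(C) = 6 (f(C) = (-5 - 1)*(-1) = -6*(-1) = 6)
(-3134 + 26741)*(-13960 + f(F)) = (-3134 + 26741)*(-13960 + 6) = 23607*(-13954) = -329412078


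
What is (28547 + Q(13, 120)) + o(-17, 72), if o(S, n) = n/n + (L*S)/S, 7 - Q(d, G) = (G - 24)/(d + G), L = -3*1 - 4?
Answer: 3796788/133 ≈ 28547.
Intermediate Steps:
L = -7 (L = -3 - 4 = -7)
Q(d, G) = 7 - (-24 + G)/(G + d) (Q(d, G) = 7 - (G - 24)/(d + G) = 7 - (-24 + G)/(G + d))
o(S, n) = -6 (o(S, n) = n/n + (-7*S)/S = 1 - 7 = -6)
(28547 + Q(13, 120)) + o(-17, 72) = (28547 + (24 + 6*120 + 7*13)/(120 + 13)) - 6 = (28547 + (24 + 720 + 91)/133) - 6 = (28547 + (1/133)*835) - 6 = (28547 + 835/133) - 6 = 3797586/133 - 6 = 3796788/133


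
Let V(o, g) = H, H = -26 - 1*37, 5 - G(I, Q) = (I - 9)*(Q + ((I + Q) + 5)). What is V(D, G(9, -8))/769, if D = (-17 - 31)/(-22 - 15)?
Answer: -63/769 ≈ -0.081925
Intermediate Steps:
G(I, Q) = 5 - (-9 + I)*(5 + I + 2*Q) (G(I, Q) = 5 - (I - 9)*(Q + ((I + Q) + 5)) = 5 - (-9 + I)*(Q + (5 + I + Q)) = 5 - (-9 + I)*(5 + I + 2*Q))
H = -63 (H = -26 - 37 = -63)
D = 48/37 (D = -48/(-37) = -48*(-1/37) = 48/37 ≈ 1.2973)
V(o, g) = -63
V(D, G(9, -8))/769 = -63/769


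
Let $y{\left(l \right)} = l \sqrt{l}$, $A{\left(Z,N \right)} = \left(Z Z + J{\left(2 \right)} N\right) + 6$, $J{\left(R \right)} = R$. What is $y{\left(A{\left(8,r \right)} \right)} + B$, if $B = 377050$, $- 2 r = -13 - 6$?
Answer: $377050 + 89 \sqrt{89} \approx 3.7789 \cdot 10^{5}$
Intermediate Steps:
$r = \frac{19}{2}$ ($r = - \frac{-13 - 6}{2} = \left(- \frac{1}{2}\right) \left(-19\right) = \frac{19}{2} \approx 9.5$)
$A{\left(Z,N \right)} = 6 + Z^{2} + 2 N$ ($A{\left(Z,N \right)} = \left(Z Z + 2 N\right) + 6 = \left(Z^{2} + 2 N\right) + 6 = 6 + Z^{2} + 2 N$)
$y{\left(l \right)} = l^{\frac{3}{2}}$
$y{\left(A{\left(8,r \right)} \right)} + B = \left(6 + 8^{2} + 2 \cdot \frac{19}{2}\right)^{\frac{3}{2}} + 377050 = \left(6 + 64 + 19\right)^{\frac{3}{2}} + 377050 = 89^{\frac{3}{2}} + 377050 = 89 \sqrt{89} + 377050 = 377050 + 89 \sqrt{89}$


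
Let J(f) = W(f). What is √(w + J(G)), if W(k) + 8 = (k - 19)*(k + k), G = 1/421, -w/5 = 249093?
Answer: I*√220748895989/421 ≈ 1116.0*I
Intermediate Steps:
w = -1245465 (w = -5*249093 = -1245465)
G = 1/421 ≈ 0.0023753
W(k) = -8 + 2*k*(-19 + k) (W(k) = -8 + (k - 19)*(k + k) = -8 + (-19 + k)*(2*k) = -8 + 2*k*(-19 + k))
J(f) = -8 - 38*f + 2*f²
√(w + J(G)) = √(-1245465 + (-8 - 38*1/421 + 2*(1/421)²)) = √(-1245465 + (-8 - 38/421 + 2*(1/177241))) = √(-1245465 + (-8 - 38/421 + 2/177241)) = √(-1245465 - 1433924/177241) = √(-220748895989/177241) = I*√220748895989/421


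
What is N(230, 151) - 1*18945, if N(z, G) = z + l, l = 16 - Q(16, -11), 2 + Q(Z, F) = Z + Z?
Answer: -18729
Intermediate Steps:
Q(Z, F) = -2 + 2*Z (Q(Z, F) = -2 + (Z + Z) = -2 + 2*Z)
l = -14 (l = 16 - (-2 + 2*16) = 16 - (-2 + 32) = 16 - 1*30 = 16 - 30 = -14)
N(z, G) = -14 + z (N(z, G) = z - 14 = -14 + z)
N(230, 151) - 1*18945 = (-14 + 230) - 1*18945 = 216 - 18945 = -18729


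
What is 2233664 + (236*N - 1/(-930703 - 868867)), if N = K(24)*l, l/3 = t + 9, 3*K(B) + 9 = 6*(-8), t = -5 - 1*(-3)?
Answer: 3850180015001/1799570 ≈ 2.1395e+6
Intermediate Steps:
t = -2 (t = -5 + 3 = -2)
K(B) = -19 (K(B) = -3 + (6*(-8))/3 = -3 + (⅓)*(-48) = -3 - 16 = -19)
l = 21 (l = 3*(-2 + 9) = 3*7 = 21)
N = -399 (N = -19*21 = -399)
2233664 + (236*N - 1/(-930703 - 868867)) = 2233664 + (236*(-399) - 1/(-930703 - 868867)) = 2233664 + (-94164 - 1/(-1799570)) = 2233664 + (-94164 - 1*(-1/1799570)) = 2233664 + (-94164 + 1/1799570) = 2233664 - 169454709479/1799570 = 3850180015001/1799570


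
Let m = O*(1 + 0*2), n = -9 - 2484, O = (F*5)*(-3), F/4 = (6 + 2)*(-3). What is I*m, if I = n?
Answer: -3589920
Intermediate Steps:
F = -96 (F = 4*((6 + 2)*(-3)) = 4*(8*(-3)) = 4*(-24) = -96)
O = 1440 (O = -96*5*(-3) = -480*(-3) = 1440)
n = -2493
I = -2493
m = 1440 (m = 1440*(1 + 0*2) = 1440*(1 + 0) = 1440*1 = 1440)
I*m = -2493*1440 = -3589920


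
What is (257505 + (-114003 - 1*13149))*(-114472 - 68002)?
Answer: -23786033322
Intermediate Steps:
(257505 + (-114003 - 1*13149))*(-114472 - 68002) = (257505 + (-114003 - 13149))*(-182474) = (257505 - 127152)*(-182474) = 130353*(-182474) = -23786033322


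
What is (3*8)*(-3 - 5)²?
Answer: 1536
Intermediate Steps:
(3*8)*(-3 - 5)² = 24*(-8)² = 24*64 = 1536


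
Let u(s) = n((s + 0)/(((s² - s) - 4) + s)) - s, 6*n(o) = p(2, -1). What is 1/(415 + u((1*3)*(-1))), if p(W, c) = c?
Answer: 6/2507 ≈ 0.0023933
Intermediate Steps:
n(o) = -⅙ (n(o) = (⅙)*(-1) = -⅙)
u(s) = -⅙ - s
1/(415 + u((1*3)*(-1))) = 1/(415 + (-⅙ - 1*3*(-1))) = 1/(415 + (-⅙ - 3*(-1))) = 1/(415 + (-⅙ - 1*(-3))) = 1/(415 + (-⅙ + 3)) = 1/(415 + 17/6) = 1/(2507/6) = 6/2507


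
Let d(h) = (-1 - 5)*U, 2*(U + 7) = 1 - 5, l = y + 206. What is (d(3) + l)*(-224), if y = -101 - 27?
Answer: -29568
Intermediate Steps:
y = -128
l = 78 (l = -128 + 206 = 78)
U = -9 (U = -7 + (1 - 5)/2 = -7 + (1/2)*(-4) = -7 - 2 = -9)
d(h) = 54 (d(h) = (-1 - 5)*(-9) = -6*(-9) = 54)
(d(3) + l)*(-224) = (54 + 78)*(-224) = 132*(-224) = -29568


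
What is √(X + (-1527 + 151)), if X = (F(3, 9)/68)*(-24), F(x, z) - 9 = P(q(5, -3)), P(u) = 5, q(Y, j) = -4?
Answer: 2*I*√99773/17 ≈ 37.161*I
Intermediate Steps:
F(x, z) = 14 (F(x, z) = 9 + 5 = 14)
X = -84/17 (X = (14/68)*(-24) = (14*(1/68))*(-24) = (7/34)*(-24) = -84/17 ≈ -4.9412)
√(X + (-1527 + 151)) = √(-84/17 + (-1527 + 151)) = √(-84/17 - 1376) = √(-23476/17) = 2*I*√99773/17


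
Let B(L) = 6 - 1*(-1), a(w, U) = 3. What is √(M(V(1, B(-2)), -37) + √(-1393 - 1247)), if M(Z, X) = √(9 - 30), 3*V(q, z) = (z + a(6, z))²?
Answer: √I*√(√21 + 4*√165) ≈ 5.2898 + 5.2898*I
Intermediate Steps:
B(L) = 7 (B(L) = 6 + 1 = 7)
V(q, z) = (3 + z)²/3 (V(q, z) = (z + 3)²/3 = (3 + z)²/3)
M(Z, X) = I*√21 (M(Z, X) = √(-21) = I*√21)
√(M(V(1, B(-2)), -37) + √(-1393 - 1247)) = √(I*√21 + √(-1393 - 1247)) = √(I*√21 + √(-2640)) = √(I*√21 + 4*I*√165)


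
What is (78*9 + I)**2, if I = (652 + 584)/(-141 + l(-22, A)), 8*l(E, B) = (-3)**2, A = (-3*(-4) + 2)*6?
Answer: 66848102500/139129 ≈ 4.8048e+5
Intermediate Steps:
A = 84 (A = (12 + 2)*6 = 14*6 = 84)
l(E, B) = 9/8 (l(E, B) = (1/8)*(-3)**2 = (1/8)*9 = 9/8)
I = -3296/373 (I = (652 + 584)/(-141 + 9/8) = 1236/(-1119/8) = 1236*(-8/1119) = -3296/373 ≈ -8.8365)
(78*9 + I)**2 = (78*9 - 3296/373)**2 = (702 - 3296/373)**2 = (258550/373)**2 = 66848102500/139129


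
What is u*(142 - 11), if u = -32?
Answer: -4192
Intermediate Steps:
u*(142 - 11) = -32*(142 - 11) = -32*131 = -4192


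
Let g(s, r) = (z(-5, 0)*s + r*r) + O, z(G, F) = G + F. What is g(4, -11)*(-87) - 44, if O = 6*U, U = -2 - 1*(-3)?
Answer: -9353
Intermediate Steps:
U = 1 (U = -2 + 3 = 1)
z(G, F) = F + G
O = 6 (O = 6*1 = 6)
g(s, r) = 6 + r**2 - 5*s (g(s, r) = ((0 - 5)*s + r*r) + 6 = (-5*s + r**2) + 6 = (r**2 - 5*s) + 6 = 6 + r**2 - 5*s)
g(4, -11)*(-87) - 44 = (6 + (-11)**2 - 5*4)*(-87) - 44 = (6 + 121 - 20)*(-87) - 44 = 107*(-87) - 44 = -9309 - 44 = -9353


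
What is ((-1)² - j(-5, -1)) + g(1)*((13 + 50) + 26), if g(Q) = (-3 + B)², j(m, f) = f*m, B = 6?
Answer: 797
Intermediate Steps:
g(Q) = 9 (g(Q) = (-3 + 6)² = 3² = 9)
((-1)² - j(-5, -1)) + g(1)*((13 + 50) + 26) = ((-1)² - (-1)*(-5)) + 9*((13 + 50) + 26) = (1 - 1*5) + 9*(63 + 26) = (1 - 5) + 9*89 = -4 + 801 = 797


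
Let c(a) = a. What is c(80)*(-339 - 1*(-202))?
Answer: -10960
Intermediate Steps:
c(80)*(-339 - 1*(-202)) = 80*(-339 - 1*(-202)) = 80*(-339 + 202) = 80*(-137) = -10960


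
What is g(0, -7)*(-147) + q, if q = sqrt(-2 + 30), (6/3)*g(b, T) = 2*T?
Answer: 1029 + 2*sqrt(7) ≈ 1034.3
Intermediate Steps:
g(b, T) = T (g(b, T) = (2*T)/2 = T)
q = 2*sqrt(7) (q = sqrt(28) = 2*sqrt(7) ≈ 5.2915)
g(0, -7)*(-147) + q = -7*(-147) + 2*sqrt(7) = 1029 + 2*sqrt(7)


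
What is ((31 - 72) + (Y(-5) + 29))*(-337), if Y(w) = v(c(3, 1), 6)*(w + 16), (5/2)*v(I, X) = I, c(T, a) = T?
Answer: -2022/5 ≈ -404.40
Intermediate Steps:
v(I, X) = 2*I/5
Y(w) = 96/5 + 6*w/5 (Y(w) = ((⅖)*3)*(w + 16) = 6*(16 + w)/5 = 96/5 + 6*w/5)
((31 - 72) + (Y(-5) + 29))*(-337) = ((31 - 72) + ((96/5 + (6/5)*(-5)) + 29))*(-337) = (-41 + ((96/5 - 6) + 29))*(-337) = (-41 + (66/5 + 29))*(-337) = (-41 + 211/5)*(-337) = (6/5)*(-337) = -2022/5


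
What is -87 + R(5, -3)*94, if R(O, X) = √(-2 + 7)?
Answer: -87 + 94*√5 ≈ 123.19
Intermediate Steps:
R(O, X) = √5
-87 + R(5, -3)*94 = -87 + √5*94 = -87 + 94*√5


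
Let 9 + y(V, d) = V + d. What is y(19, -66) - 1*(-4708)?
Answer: 4652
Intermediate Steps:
y(V, d) = -9 + V + d (y(V, d) = -9 + (V + d) = -9 + V + d)
y(19, -66) - 1*(-4708) = (-9 + 19 - 66) - 1*(-4708) = -56 + 4708 = 4652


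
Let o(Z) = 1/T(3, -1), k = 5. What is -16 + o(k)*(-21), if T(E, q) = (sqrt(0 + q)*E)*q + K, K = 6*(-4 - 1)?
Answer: -1546/101 - 7*I/101 ≈ -15.307 - 0.069307*I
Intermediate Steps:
K = -30 (K = 6*(-5) = -30)
T(E, q) = -30 + E*q**(3/2) (T(E, q) = (sqrt(0 + q)*E)*q - 30 = (sqrt(q)*E)*q - 30 = (E*sqrt(q))*q - 30 = E*q**(3/2) - 30 = -30 + E*q**(3/2))
o(Z) = (-30 + 3*I)/909 (o(Z) = 1/(-30 + 3*(-1)**(3/2)) = 1/(-30 + 3*(-I)) = 1/(-30 - 3*I) = (-30 + 3*I)/909)
-16 + o(k)*(-21) = -16 + (-10/303 + I/303)*(-21) = -16 + (70/101 - 7*I/101) = -1546/101 - 7*I/101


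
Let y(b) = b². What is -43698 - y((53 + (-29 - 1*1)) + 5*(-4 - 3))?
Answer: -43842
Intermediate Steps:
-43698 - y((53 + (-29 - 1*1)) + 5*(-4 - 3)) = -43698 - ((53 + (-29 - 1*1)) + 5*(-4 - 3))² = -43698 - ((53 + (-29 - 1)) + 5*(-7))² = -43698 - ((53 - 30) - 35)² = -43698 - (23 - 35)² = -43698 - 1*(-12)² = -43698 - 1*144 = -43698 - 144 = -43842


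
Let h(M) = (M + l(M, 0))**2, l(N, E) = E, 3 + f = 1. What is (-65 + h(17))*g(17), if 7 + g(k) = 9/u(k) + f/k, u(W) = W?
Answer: -25088/17 ≈ -1475.8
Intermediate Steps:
f = -2 (f = -3 + 1 = -2)
g(k) = -7 + 7/k (g(k) = -7 + (9/k - 2/k) = -7 + 7/k)
h(M) = M**2 (h(M) = (M + 0)**2 = M**2)
(-65 + h(17))*g(17) = (-65 + 17**2)*(-7 + 7/17) = (-65 + 289)*(-7 + 7*(1/17)) = 224*(-7 + 7/17) = 224*(-112/17) = -25088/17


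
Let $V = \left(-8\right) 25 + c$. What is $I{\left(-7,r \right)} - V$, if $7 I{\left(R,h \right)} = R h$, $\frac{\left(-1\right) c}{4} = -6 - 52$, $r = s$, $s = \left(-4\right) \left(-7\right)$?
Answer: $-60$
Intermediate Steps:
$s = 28$
$r = 28$
$c = 232$ ($c = - 4 \left(-6 - 52\right) = \left(-4\right) \left(-58\right) = 232$)
$V = 32$ ($V = \left(-8\right) 25 + 232 = -200 + 232 = 32$)
$I{\left(R,h \right)} = \frac{R h}{7}$
$I{\left(-7,r \right)} - V = \frac{1}{7} \left(-7\right) 28 - 32 = -28 - 32 = -60$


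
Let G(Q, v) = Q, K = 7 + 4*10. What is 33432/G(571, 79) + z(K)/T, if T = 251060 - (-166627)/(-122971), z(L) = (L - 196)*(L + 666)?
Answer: 1024684299743939/17628444533443 ≈ 58.127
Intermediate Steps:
K = 47 (K = 7 + 40 = 47)
z(L) = (-196 + L)*(666 + L)
T = 30872932633/122971 (T = 251060 - (-166627)*(-1)/122971 = 251060 - 1*166627/122971 = 251060 - 166627/122971 = 30872932633/122971 ≈ 2.5106e+5)
33432/G(571, 79) + z(K)/T = 33432/571 + (-130536 + 47² + 470*47)/(30872932633/122971) = 33432*(1/571) + (-130536 + 2209 + 22090)*(122971/30872932633) = 33432/571 - 106237*122971/30872932633 = 33432/571 - 13064070127/30872932633 = 1024684299743939/17628444533443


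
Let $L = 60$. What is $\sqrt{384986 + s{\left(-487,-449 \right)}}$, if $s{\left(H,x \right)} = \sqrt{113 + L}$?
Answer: $\sqrt{384986 + \sqrt{173}} \approx 620.48$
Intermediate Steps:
$s{\left(H,x \right)} = \sqrt{173}$ ($s{\left(H,x \right)} = \sqrt{113 + 60} = \sqrt{173}$)
$\sqrt{384986 + s{\left(-487,-449 \right)}} = \sqrt{384986 + \sqrt{173}}$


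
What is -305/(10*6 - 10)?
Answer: -61/10 ≈ -6.1000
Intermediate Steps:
-305/(10*6 - 10) = -305/(60 - 10) = -305/50 = -305*1/50 = -61/10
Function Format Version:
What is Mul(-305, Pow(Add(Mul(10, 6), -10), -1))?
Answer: Rational(-61, 10) ≈ -6.1000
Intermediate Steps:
Mul(-305, Pow(Add(Mul(10, 6), -10), -1)) = Mul(-305, Pow(Add(60, -10), -1)) = Mul(-305, Pow(50, -1)) = Mul(-305, Rational(1, 50)) = Rational(-61, 10)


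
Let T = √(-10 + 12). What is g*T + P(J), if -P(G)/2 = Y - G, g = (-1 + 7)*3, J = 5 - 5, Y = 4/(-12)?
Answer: ⅔ + 18*√2 ≈ 26.122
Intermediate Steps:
Y = -⅓ (Y = 4*(-1/12) = -⅓ ≈ -0.33333)
J = 0
T = √2 ≈ 1.4142
g = 18 (g = 6*3 = 18)
P(G) = ⅔ + 2*G (P(G) = -2*(-⅓ - G) = ⅔ + 2*G)
g*T + P(J) = 18*√2 + (⅔ + 2*0) = 18*√2 + (⅔ + 0) = 18*√2 + ⅔ = ⅔ + 18*√2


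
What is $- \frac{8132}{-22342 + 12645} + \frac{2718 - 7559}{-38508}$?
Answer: $\frac{360090233}{373412076} \approx 0.96432$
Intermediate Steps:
$- \frac{8132}{-22342 + 12645} + \frac{2718 - 7559}{-38508} = - \frac{8132}{-9697} - - \frac{4841}{38508} = \left(-8132\right) \left(- \frac{1}{9697}\right) + \frac{4841}{38508} = \frac{8132}{9697} + \frac{4841}{38508} = \frac{360090233}{373412076}$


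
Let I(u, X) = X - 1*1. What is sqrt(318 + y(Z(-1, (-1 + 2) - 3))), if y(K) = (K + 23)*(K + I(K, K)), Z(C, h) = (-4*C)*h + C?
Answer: 2*sqrt(13) ≈ 7.2111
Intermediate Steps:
I(u, X) = -1 + X (I(u, X) = X - 1 = -1 + X)
Z(C, h) = C - 4*C*h (Z(C, h) = -4*C*h + C = C - 4*C*h)
y(K) = (-1 + 2*K)*(23 + K) (y(K) = (K + 23)*(K + (-1 + K)) = (23 + K)*(-1 + 2*K) = (-1 + 2*K)*(23 + K))
sqrt(318 + y(Z(-1, (-1 + 2) - 3))) = sqrt(318 + (-23 + 2*(-(1 - 4*((-1 + 2) - 3)))**2 + 45*(-(1 - 4*((-1 + 2) - 3))))) = sqrt(318 + (-23 + 2*(-(1 - 4*(1 - 3)))**2 + 45*(-(1 - 4*(1 - 3))))) = sqrt(318 + (-23 + 2*(-(1 - 4*(-2)))**2 + 45*(-(1 - 4*(-2))))) = sqrt(318 + (-23 + 2*(-(1 + 8))**2 + 45*(-(1 + 8)))) = sqrt(318 + (-23 + 2*(-1*9)**2 + 45*(-1*9))) = sqrt(318 + (-23 + 2*(-9)**2 + 45*(-9))) = sqrt(318 + (-23 + 2*81 - 405)) = sqrt(318 + (-23 + 162 - 405)) = sqrt(318 - 266) = sqrt(52) = 2*sqrt(13)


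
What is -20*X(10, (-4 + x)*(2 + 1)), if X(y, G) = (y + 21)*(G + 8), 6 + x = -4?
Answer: 21080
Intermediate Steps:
x = -10 (x = -6 - 4 = -10)
X(y, G) = (8 + G)*(21 + y) (X(y, G) = (21 + y)*(8 + G) = (8 + G)*(21 + y))
-20*X(10, (-4 + x)*(2 + 1)) = -20*(168 + 8*10 + 21*((-4 - 10)*(2 + 1)) + ((-4 - 10)*(2 + 1))*10) = -20*(168 + 80 + 21*(-14*3) - 14*3*10) = -20*(168 + 80 + 21*(-42) - 42*10) = -20*(168 + 80 - 882 - 420) = -20*(-1054) = 21080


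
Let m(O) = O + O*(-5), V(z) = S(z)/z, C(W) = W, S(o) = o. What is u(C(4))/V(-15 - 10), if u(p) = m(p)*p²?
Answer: -256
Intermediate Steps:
V(z) = 1 (V(z) = z/z = 1)
m(O) = -4*O (m(O) = O - 5*O = -4*O)
u(p) = -4*p³ (u(p) = (-4*p)*p² = -4*p³)
u(C(4))/V(-15 - 10) = -4*4³/1 = -4*64*1 = -256*1 = -256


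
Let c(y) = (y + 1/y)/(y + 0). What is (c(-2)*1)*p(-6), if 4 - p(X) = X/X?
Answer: 15/4 ≈ 3.7500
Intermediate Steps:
p(X) = 3 (p(X) = 4 - X/X = 4 - 1*1 = 4 - 1 = 3)
c(y) = (y + 1/y)/y
(c(-2)*1)*p(-6) = ((1 + (-2)⁻²)*1)*3 = ((1 + ¼)*1)*3 = ((5/4)*1)*3 = (5/4)*3 = 15/4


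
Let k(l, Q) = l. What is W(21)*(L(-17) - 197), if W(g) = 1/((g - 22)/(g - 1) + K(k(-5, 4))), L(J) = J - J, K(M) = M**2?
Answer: -3940/499 ≈ -7.8958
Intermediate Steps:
L(J) = 0
W(g) = 1/(25 + (-22 + g)/(-1 + g)) (W(g) = 1/((g - 22)/(g - 1) + (-5)**2) = 1/((-22 + g)/(-1 + g) + 25) = 1/(25 + (-22 + g)/(-1 + g)))
W(21)*(L(-17) - 197) = ((-1 + 21)/(-47 + 26*21))*(0 - 197) = (20/(-47 + 546))*(-197) = (20/499)*(-197) = -3940/499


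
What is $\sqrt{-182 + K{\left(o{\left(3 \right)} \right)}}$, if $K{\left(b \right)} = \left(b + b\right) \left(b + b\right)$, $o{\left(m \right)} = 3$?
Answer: $i \sqrt{146} \approx 12.083 i$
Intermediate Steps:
$K{\left(b \right)} = 4 b^{2}$ ($K{\left(b \right)} = 2 b 2 b = 4 b^{2}$)
$\sqrt{-182 + K{\left(o{\left(3 \right)} \right)}} = \sqrt{-182 + 4 \cdot 3^{2}} = \sqrt{-182 + 4 \cdot 9} = \sqrt{-182 + 36} = \sqrt{-146} = i \sqrt{146}$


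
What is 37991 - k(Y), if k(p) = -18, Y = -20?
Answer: 38009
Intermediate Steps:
37991 - k(Y) = 37991 - 1*(-18) = 37991 + 18 = 38009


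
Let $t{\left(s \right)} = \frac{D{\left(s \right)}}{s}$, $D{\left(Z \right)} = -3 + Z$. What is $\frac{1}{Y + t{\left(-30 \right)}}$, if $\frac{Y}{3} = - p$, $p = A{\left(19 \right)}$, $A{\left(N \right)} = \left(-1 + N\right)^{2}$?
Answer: $- \frac{10}{9709} \approx -0.00103$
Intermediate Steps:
$p = 324$ ($p = \left(-1 + 19\right)^{2} = 18^{2} = 324$)
$t{\left(s \right)} = \frac{-3 + s}{s}$
$Y = -972$ ($Y = 3 \left(\left(-1\right) 324\right) = 3 \left(-324\right) = -972$)
$\frac{1}{Y + t{\left(-30 \right)}} = \frac{1}{-972 + \frac{-3 - 30}{-30}} = \frac{1}{-972 - - \frac{11}{10}} = \frac{1}{-972 + \frac{11}{10}} = \frac{1}{- \frac{9709}{10}} = - \frac{10}{9709}$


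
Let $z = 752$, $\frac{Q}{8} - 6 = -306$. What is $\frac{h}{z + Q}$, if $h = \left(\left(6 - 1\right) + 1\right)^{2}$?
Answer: $- \frac{9}{412} \approx -0.021845$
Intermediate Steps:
$Q = -2400$ ($Q = 48 + 8 \left(-306\right) = 48 - 2448 = -2400$)
$h = 36$ ($h = \left(5 + 1\right)^{2} = 6^{2} = 36$)
$\frac{h}{z + Q} = \frac{1}{752 - 2400} \cdot 36 = \frac{1}{-1648} \cdot 36 = \left(- \frac{1}{1648}\right) 36 = - \frac{9}{412}$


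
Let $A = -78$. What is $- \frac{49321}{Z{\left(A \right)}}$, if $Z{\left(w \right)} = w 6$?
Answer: $\frac{49321}{468} \approx 105.39$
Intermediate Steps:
$Z{\left(w \right)} = 6 w$
$- \frac{49321}{Z{\left(A \right)}} = - \frac{49321}{6 \left(-78\right)} = - \frac{49321}{-468} = \left(-49321\right) \left(- \frac{1}{468}\right) = \frac{49321}{468}$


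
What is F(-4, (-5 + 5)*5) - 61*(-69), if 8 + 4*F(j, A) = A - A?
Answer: 4207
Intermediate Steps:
F(j, A) = -2 (F(j, A) = -2 + (A - A)/4 = -2 + (¼)*0 = -2 + 0 = -2)
F(-4, (-5 + 5)*5) - 61*(-69) = -2 - 61*(-69) = -2 + 4209 = 4207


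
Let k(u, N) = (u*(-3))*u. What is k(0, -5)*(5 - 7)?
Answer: 0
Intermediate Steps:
k(u, N) = -3*u**2 (k(u, N) = (-3*u)*u = -3*u**2)
k(0, -5)*(5 - 7) = (-3*0**2)*(5 - 7) = -3*0*(-2) = 0*(-2) = 0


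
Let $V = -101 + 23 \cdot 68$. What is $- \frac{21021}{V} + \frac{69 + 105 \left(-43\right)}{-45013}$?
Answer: $- \frac{12204075}{855247} \approx -14.27$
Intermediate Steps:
$V = 1463$ ($V = -101 + 1564 = 1463$)
$- \frac{21021}{V} + \frac{69 + 105 \left(-43\right)}{-45013} = - \frac{21021}{1463} + \frac{69 + 105 \left(-43\right)}{-45013} = \left(-21021\right) \frac{1}{1463} + \left(69 - 4515\right) \left(- \frac{1}{45013}\right) = - \frac{273}{19} - - \frac{4446}{45013} = - \frac{273}{19} + \frac{4446}{45013} = - \frac{12204075}{855247}$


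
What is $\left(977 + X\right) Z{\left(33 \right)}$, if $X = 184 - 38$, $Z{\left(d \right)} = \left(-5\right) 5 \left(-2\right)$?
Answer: $56150$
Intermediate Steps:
$Z{\left(d \right)} = 50$ ($Z{\left(d \right)} = \left(-25\right) \left(-2\right) = 50$)
$X = 146$
$\left(977 + X\right) Z{\left(33 \right)} = \left(977 + 146\right) 50 = 1123 \cdot 50 = 56150$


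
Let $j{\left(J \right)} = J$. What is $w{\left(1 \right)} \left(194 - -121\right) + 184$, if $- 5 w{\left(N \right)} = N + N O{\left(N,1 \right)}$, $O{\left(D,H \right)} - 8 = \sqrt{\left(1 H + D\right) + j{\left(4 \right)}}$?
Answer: $-383 - 63 \sqrt{6} \approx -537.32$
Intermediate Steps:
$O{\left(D,H \right)} = 8 + \sqrt{4 + D + H}$ ($O{\left(D,H \right)} = 8 + \sqrt{\left(1 H + D\right) + 4} = 8 + \sqrt{\left(H + D\right) + 4} = 8 + \sqrt{\left(D + H\right) + 4} = 8 + \sqrt{4 + D + H}$)
$w{\left(N \right)} = - \frac{N}{5} - \frac{N \left(8 + \sqrt{5 + N}\right)}{5}$ ($w{\left(N \right)} = - \frac{N + N \left(8 + \sqrt{4 + N + 1}\right)}{5} = - \frac{N + N \left(8 + \sqrt{5 + N}\right)}{5} = - \frac{N}{5} - \frac{N \left(8 + \sqrt{5 + N}\right)}{5}$)
$w{\left(1 \right)} \left(194 - -121\right) + 184 = \left(- \frac{1}{5}\right) 1 \left(9 + \sqrt{5 + 1}\right) \left(194 - -121\right) + 184 = \left(- \frac{1}{5}\right) 1 \left(9 + \sqrt{6}\right) \left(194 + 121\right) + 184 = \left(- \frac{9}{5} - \frac{\sqrt{6}}{5}\right) 315 + 184 = \left(-567 - 63 \sqrt{6}\right) + 184 = -383 - 63 \sqrt{6}$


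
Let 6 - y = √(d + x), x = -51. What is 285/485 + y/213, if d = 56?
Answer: 4241/6887 - √5/213 ≈ 0.60530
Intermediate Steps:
y = 6 - √5 (y = 6 - √(56 - 51) = 6 - √5 ≈ 3.7639)
285/485 + y/213 = 285/485 + (6 - √5)/213 = 285*(1/485) + (6 - √5)*(1/213) = 57/97 + (2/71 - √5/213) = 4241/6887 - √5/213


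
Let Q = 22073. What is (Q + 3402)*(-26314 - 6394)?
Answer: -833236300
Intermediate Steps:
(Q + 3402)*(-26314 - 6394) = (22073 + 3402)*(-26314 - 6394) = 25475*(-32708) = -833236300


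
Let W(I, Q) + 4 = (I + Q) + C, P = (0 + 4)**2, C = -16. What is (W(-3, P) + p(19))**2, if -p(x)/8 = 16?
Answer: 18225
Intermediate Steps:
P = 16 (P = 4**2 = 16)
W(I, Q) = -20 + I + Q (W(I, Q) = -4 + ((I + Q) - 16) = -4 + (-16 + I + Q) = -20 + I + Q)
p(x) = -128 (p(x) = -8*16 = -128)
(W(-3, P) + p(19))**2 = ((-20 - 3 + 16) - 128)**2 = (-7 - 128)**2 = (-135)**2 = 18225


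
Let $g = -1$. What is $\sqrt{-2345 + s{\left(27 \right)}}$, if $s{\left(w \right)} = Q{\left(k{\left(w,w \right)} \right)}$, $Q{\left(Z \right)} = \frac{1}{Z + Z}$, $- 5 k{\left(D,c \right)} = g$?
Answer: $\frac{i \sqrt{9370}}{2} \approx 48.399 i$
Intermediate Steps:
$k{\left(D,c \right)} = \frac{1}{5}$ ($k{\left(D,c \right)} = \left(- \frac{1}{5}\right) \left(-1\right) = \frac{1}{5}$)
$Q{\left(Z \right)} = \frac{1}{2 Z}$
$s{\left(w \right)} = \frac{5}{2}$ ($s{\left(w \right)} = \frac{\frac{1}{\frac{1}{5}}}{2} = \frac{1}{2} \cdot 5 = \frac{5}{2}$)
$\sqrt{-2345 + s{\left(27 \right)}} = \sqrt{-2345 + \frac{5}{2}} = \sqrt{- \frac{4685}{2}} = \frac{i \sqrt{9370}}{2}$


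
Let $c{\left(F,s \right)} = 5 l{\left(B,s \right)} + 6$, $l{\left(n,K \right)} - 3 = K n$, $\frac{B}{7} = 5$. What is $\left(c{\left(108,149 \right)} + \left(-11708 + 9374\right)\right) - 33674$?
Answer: $-9912$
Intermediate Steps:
$B = 35$ ($B = 7 \cdot 5 = 35$)
$l{\left(n,K \right)} = 3 + K n$
$c{\left(F,s \right)} = 21 + 175 s$ ($c{\left(F,s \right)} = 5 \left(3 + s 35\right) + 6 = 5 \left(3 + 35 s\right) + 6 = \left(15 + 175 s\right) + 6 = 21 + 175 s$)
$\left(c{\left(108,149 \right)} + \left(-11708 + 9374\right)\right) - 33674 = \left(\left(21 + 175 \cdot 149\right) + \left(-11708 + 9374\right)\right) - 33674 = \left(\left(21 + 26075\right) - 2334\right) - 33674 = \left(26096 - 2334\right) - 33674 = 23762 - 33674 = -9912$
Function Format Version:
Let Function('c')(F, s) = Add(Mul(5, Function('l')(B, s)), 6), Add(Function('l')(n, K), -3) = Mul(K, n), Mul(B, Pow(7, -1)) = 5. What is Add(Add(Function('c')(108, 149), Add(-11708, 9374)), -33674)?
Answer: -9912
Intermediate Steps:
B = 35 (B = Mul(7, 5) = 35)
Function('l')(n, K) = Add(3, Mul(K, n))
Function('c')(F, s) = Add(21, Mul(175, s)) (Function('c')(F, s) = Add(Mul(5, Add(3, Mul(s, 35))), 6) = Add(Mul(5, Add(3, Mul(35, s))), 6) = Add(Add(15, Mul(175, s)), 6) = Add(21, Mul(175, s)))
Add(Add(Function('c')(108, 149), Add(-11708, 9374)), -33674) = Add(Add(Add(21, Mul(175, 149)), Add(-11708, 9374)), -33674) = Add(Add(Add(21, 26075), -2334), -33674) = Add(Add(26096, -2334), -33674) = Add(23762, -33674) = -9912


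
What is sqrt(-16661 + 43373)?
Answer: 6*sqrt(742) ≈ 163.44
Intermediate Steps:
sqrt(-16661 + 43373) = sqrt(26712) = 6*sqrt(742)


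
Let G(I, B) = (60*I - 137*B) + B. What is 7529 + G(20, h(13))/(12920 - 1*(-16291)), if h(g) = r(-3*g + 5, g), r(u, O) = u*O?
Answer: 219990931/29211 ≈ 7531.1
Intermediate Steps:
r(u, O) = O*u
h(g) = g*(5 - 3*g) (h(g) = g*(-3*g + 5) = g*(5 - 3*g))
G(I, B) = -136*B + 60*I (G(I, B) = (-137*B + 60*I) + B = -136*B + 60*I)
7529 + G(20, h(13))/(12920 - 1*(-16291)) = 7529 + (-1768*(5 - 3*13) + 60*20)/(12920 - 1*(-16291)) = 7529 + (-1768*(5 - 39) + 1200)/(12920 + 16291) = 7529 + (-1768*(-34) + 1200)/29211 = 7529 + (-136*(-442) + 1200)*(1/29211) = 7529 + (60112 + 1200)*(1/29211) = 7529 + 61312*(1/29211) = 7529 + 61312/29211 = 219990931/29211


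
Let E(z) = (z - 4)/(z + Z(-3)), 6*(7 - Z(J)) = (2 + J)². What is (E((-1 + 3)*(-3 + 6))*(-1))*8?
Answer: -96/77 ≈ -1.2468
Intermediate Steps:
Z(J) = 7 - (2 + J)²/6
E(z) = (-4 + z)/(41/6 + z) (E(z) = (z - 4)/(z + (7 - (2 - 3)²/6)) = (-4 + z)/(z + (7 - ⅙*(-1)²)) = (-4 + z)/(z + (7 - ⅙*1)) = (-4 + z)/(z + (7 - ⅙)) = (-4 + z)/(z + 41/6) = (-4 + z)/(41/6 + z))
(E((-1 + 3)*(-3 + 6))*(-1))*8 = ((6*(-4 + (-1 + 3)*(-3 + 6))/(41 + 6*((-1 + 3)*(-3 + 6))))*(-1))*8 = ((6*(-4 + 2*3)/(41 + 6*(2*3)))*(-1))*8 = ((6*(-4 + 6)/(41 + 6*6))*(-1))*8 = ((6*2/(41 + 36))*(-1))*8 = ((6*2/77)*(-1))*8 = ((6*(1/77)*2)*(-1))*8 = ((12/77)*(-1))*8 = -12/77*8 = -96/77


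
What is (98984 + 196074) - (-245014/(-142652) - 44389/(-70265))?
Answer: 1478736715846451/5011721390 ≈ 2.9506e+5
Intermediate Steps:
(98984 + 196074) - (-245014/(-142652) - 44389/(-70265)) = 295058 - (-245014*(-1/142652) - 44389*(-1/70265)) = 295058 - (122507/71326 + 44389/70265) = 295058 - 1*11774044169/5011721390 = 295058 - 11774044169/5011721390 = 1478736715846451/5011721390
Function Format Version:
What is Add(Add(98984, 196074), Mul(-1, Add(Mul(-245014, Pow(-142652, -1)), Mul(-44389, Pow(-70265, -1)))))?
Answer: Rational(1478736715846451, 5011721390) ≈ 2.9506e+5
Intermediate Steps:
Add(Add(98984, 196074), Mul(-1, Add(Mul(-245014, Pow(-142652, -1)), Mul(-44389, Pow(-70265, -1))))) = Add(295058, Mul(-1, Add(Mul(-245014, Rational(-1, 142652)), Mul(-44389, Rational(-1, 70265))))) = Add(295058, Mul(-1, Add(Rational(122507, 71326), Rational(44389, 70265)))) = Add(295058, Mul(-1, Rational(11774044169, 5011721390))) = Add(295058, Rational(-11774044169, 5011721390)) = Rational(1478736715846451, 5011721390)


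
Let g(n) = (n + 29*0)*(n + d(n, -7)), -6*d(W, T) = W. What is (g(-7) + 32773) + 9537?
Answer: 254105/6 ≈ 42351.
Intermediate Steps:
d(W, T) = -W/6
g(n) = 5*n**2/6 (g(n) = (n + 29*0)*(n - n/6) = (n + 0)*(5*n/6) = n*(5*n/6) = 5*n**2/6)
(g(-7) + 32773) + 9537 = ((5/6)*(-7)**2 + 32773) + 9537 = ((5/6)*49 + 32773) + 9537 = (245/6 + 32773) + 9537 = 196883/6 + 9537 = 254105/6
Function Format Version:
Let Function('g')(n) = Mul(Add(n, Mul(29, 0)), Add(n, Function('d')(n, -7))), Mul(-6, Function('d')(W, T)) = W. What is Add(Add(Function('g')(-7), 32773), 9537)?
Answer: Rational(254105, 6) ≈ 42351.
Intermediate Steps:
Function('d')(W, T) = Mul(Rational(-1, 6), W)
Function('g')(n) = Mul(Rational(5, 6), Pow(n, 2)) (Function('g')(n) = Mul(Add(n, Mul(29, 0)), Add(n, Mul(Rational(-1, 6), n))) = Mul(Add(n, 0), Mul(Rational(5, 6), n)) = Mul(n, Mul(Rational(5, 6), n)) = Mul(Rational(5, 6), Pow(n, 2)))
Add(Add(Function('g')(-7), 32773), 9537) = Add(Add(Mul(Rational(5, 6), Pow(-7, 2)), 32773), 9537) = Add(Add(Mul(Rational(5, 6), 49), 32773), 9537) = Add(Add(Rational(245, 6), 32773), 9537) = Add(Rational(196883, 6), 9537) = Rational(254105, 6)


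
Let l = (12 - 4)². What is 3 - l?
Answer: -61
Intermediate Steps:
l = 64 (l = 8² = 64)
3 - l = 3 - 1*64 = 3 - 64 = -61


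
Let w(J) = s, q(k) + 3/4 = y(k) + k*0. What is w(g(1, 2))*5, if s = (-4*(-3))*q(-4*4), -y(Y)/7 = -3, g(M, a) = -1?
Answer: 1215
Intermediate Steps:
y(Y) = 21 (y(Y) = -7*(-3) = 21)
q(k) = 81/4 (q(k) = -¾ + (21 + k*0) = -¾ + (21 + 0) = -¾ + 21 = 81/4)
s = 243 (s = -4*(-3)*(81/4) = 12*(81/4) = 243)
w(J) = 243
w(g(1, 2))*5 = 243*5 = 1215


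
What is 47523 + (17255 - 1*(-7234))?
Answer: 72012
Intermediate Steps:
47523 + (17255 - 1*(-7234)) = 47523 + (17255 + 7234) = 47523 + 24489 = 72012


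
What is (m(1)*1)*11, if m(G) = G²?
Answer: 11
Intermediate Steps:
(m(1)*1)*11 = (1²*1)*11 = (1*1)*11 = 1*11 = 11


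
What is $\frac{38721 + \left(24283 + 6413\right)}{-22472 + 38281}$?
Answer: $\frac{69417}{15809} \approx 4.391$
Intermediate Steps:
$\frac{38721 + \left(24283 + 6413\right)}{-22472 + 38281} = \frac{38721 + 30696}{15809} = 69417 \cdot \frac{1}{15809} = \frac{69417}{15809}$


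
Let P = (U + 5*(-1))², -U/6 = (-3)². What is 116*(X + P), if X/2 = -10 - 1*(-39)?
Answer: 410524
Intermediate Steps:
X = 58 (X = 2*(-10 - 1*(-39)) = 2*(-10 + 39) = 2*29 = 58)
U = -54 (U = -6*(-3)² = -6*9 = -54)
P = 3481 (P = (-54 + 5*(-1))² = (-54 - 5)² = (-59)² = 3481)
116*(X + P) = 116*(58 + 3481) = 116*3539 = 410524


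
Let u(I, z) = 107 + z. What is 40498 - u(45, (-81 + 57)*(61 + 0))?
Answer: 41855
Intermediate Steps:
40498 - u(45, (-81 + 57)*(61 + 0)) = 40498 - (107 + (-81 + 57)*(61 + 0)) = 40498 - (107 - 24*61) = 40498 - (107 - 1464) = 40498 - 1*(-1357) = 40498 + 1357 = 41855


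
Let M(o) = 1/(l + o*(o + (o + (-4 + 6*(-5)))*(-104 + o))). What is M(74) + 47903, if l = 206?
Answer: 3981601553/83118 ≈ 47903.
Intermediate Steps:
M(o) = 1/(206 + o*(o + (-104 + o)*(-34 + o))) (M(o) = 1/(206 + o*(o + (o + (-4 + 6*(-5)))*(-104 + o))) = 1/(206 + o*(o + (o + (-4 - 30))*(-104 + o))) = 1/(206 + o*(o + (o - 34)*(-104 + o))) = 1/(206 + o*(o + (-34 + o)*(-104 + o))) = 1/(206 + o*(o + (-104 + o)*(-34 + o))))
M(74) + 47903 = 1/(206 + 74**3 - 137*74**2 + 3536*74) + 47903 = 1/(206 + 405224 - 137*5476 + 261664) + 47903 = 1/(206 + 405224 - 750212 + 261664) + 47903 = 1/(-83118) + 47903 = -1/83118 + 47903 = 3981601553/83118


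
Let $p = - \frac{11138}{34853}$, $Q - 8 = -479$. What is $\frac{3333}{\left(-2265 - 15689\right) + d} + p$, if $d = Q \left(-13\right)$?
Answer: $- \frac{247938727}{412345843} \approx -0.60129$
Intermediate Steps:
$Q = -471$ ($Q = 8 - 479 = -471$)
$d = 6123$ ($d = \left(-471\right) \left(-13\right) = 6123$)
$p = - \frac{11138}{34853}$ ($p = \left(-11138\right) \frac{1}{34853} = - \frac{11138}{34853} \approx -0.31957$)
$\frac{3333}{\left(-2265 - 15689\right) + d} + p = \frac{3333}{\left(-2265 - 15689\right) + 6123} - \frac{11138}{34853} = \frac{3333}{-17954 + 6123} - \frac{11138}{34853} = \frac{3333}{-11831} - \frac{11138}{34853} = 3333 \left(- \frac{1}{11831}\right) - \frac{11138}{34853} = - \frac{3333}{11831} - \frac{11138}{34853} = - \frac{247938727}{412345843}$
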